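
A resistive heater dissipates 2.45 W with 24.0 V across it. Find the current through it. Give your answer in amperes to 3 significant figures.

0.102 A

Rearranging the power relation for the two known quantities gives I = P / V.
I = 2.45 / 24.0 = 0.1021 A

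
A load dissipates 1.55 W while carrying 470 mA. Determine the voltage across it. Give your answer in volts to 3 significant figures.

Rearranging the power relation for the two known quantities gives V = P / I.
V = 1.55 / 0.4700 = 3.298 V

3.30 V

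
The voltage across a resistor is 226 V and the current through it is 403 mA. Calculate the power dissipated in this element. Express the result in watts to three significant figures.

V and I are known directly — P = V I, no intermediate step needed.
P = 226 V × 0.4030 A = 91.08 W

91.1 W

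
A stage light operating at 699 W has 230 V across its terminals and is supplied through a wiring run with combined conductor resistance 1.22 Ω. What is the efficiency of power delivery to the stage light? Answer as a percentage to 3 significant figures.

98.4 %

I = P / V = 699 / 230 = 3.039 A through the wiring run.
P_line = I² R_line = (3.039)² × 1.22 = 11.27 W
P_source = P_load + P_line = 699.0 + 11.27 = 710.3 W
η = P_load / P_source = 699.0 / 710.3 = 0.9841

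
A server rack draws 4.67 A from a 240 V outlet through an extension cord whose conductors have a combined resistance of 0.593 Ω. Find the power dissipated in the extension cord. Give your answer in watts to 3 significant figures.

The extension cord and load are in series, so the same current flows in both; the loss is I²R_line.
The extension cord carries the full 4.67 A.
P_line = I² R_line = (4.670)² × 0.593 = 12.93 W

12.9 W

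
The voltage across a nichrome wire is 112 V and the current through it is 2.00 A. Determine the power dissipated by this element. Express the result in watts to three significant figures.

V and I are known directly — P = V I, no intermediate step needed.
P = 112 V × 2.000 A = 224.0 W

224 W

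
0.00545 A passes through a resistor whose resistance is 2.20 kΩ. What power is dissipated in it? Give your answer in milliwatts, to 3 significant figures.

With I and R stated, P = I²R applies in one step.
P = (0.005450 A)² × 2200 Ω = 0.06535 W

65.3 mW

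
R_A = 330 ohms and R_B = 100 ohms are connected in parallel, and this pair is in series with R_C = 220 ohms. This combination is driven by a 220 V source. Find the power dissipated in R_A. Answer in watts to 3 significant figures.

Collapse the R_A‖R_B pair into one equivalent R_p; then R_p and R_C form a series string.
R_p = (330×100)/(330+100) = 76.74 Ω
R_total = R_p + 220 = 76.74 + 220 = 296.7 Ω
I = V / R_total = 220 / 296.7 = 0.7414 A
Voltage across the parallel pair: V_p = I × R_p = 0.7414 × 76.74 = 56.90 V
R_A sits across V_p; its power is V_p²/R.
P_R_A = (56.90)² / 330 = 9.810 W

9.81 W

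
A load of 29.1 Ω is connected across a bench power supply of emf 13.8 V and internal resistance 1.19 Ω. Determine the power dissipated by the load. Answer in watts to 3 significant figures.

6.04 W

Find the circuit current first, then P = I²R for the load (series elements share I).
I = ε / (r + R) = 13.8 / (1.19 + 29.1) = 0.4556 A
P_load = I² R = (0.4556)² × 29.1 = 6.040 W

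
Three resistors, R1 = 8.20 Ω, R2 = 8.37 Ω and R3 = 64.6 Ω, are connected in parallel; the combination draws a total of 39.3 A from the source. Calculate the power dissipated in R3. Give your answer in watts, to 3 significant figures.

362 W

Only the total current is stated, so first find the parallel equivalent to get the voltage across the combination.
1/R_eq = 1/8.20 + 1/8.37 + 1/64.6 ⇒ R_eq = 3.892 Ω
V = I_total × R_eq = 39.30 × 3.892 = 153.0 V
P_R3 = V² / R3 = (153.0)² / 64.6 = 362.2 W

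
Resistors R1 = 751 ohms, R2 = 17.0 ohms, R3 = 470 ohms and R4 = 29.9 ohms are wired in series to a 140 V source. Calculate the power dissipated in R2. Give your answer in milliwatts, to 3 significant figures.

In a series string the same current flows through every resistor — find that current, then P = I²R for the one we want.
R_total = 751 + 17.0 + 470 + 29.9 = 1268 Ω
I = V / R_total = 140 / 1268 = 0.1104 A
P_R2 = I² × R2 = (0.1104)² × 17.0 = 0.2073 W

207 mW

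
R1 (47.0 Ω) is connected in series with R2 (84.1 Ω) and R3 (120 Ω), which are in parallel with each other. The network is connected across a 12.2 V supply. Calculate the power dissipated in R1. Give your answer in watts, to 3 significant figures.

0.752 W

Collapse R2‖R3 to a single equivalent, reducing the network to two series elements.
R_p = (84.1×120)/(84.1+120) = 49.45 Ω
R_total = 47.0 + 49.45 = 96.45 Ω
I = V / R_total = 12.2 / 96.45 = 0.1265 A
R1 is in the main series path, so its power is I²R1.
P_R1 = (0.1265)² × 47.0 = 0.7520 W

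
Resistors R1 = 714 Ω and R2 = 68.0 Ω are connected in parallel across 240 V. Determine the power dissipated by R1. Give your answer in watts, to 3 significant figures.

80.7 W

Each parallel branch sees the full supply voltage, so P = V²/R applies directly to the target branch.
P_R1 = V² / R1 = (240)² / 714 Ω = 80.67 W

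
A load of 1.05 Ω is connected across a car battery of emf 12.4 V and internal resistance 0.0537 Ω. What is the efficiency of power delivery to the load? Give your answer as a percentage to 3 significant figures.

95.1 %

The source delivers εI, of which I²R reaches the load and I²r is lost; since I is common, η = R/(R+r).
η = R / (R + r) = 1.05 / (1.05 + 0.0537) = 0.9513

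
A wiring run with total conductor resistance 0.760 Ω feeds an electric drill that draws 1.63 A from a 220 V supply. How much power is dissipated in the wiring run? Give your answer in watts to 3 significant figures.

2.02 W

The wiring run and load are in series, so the same current flows in both; the loss is I²R_line.
The wiring run carries the full 1.63 A.
P_line = I² R_line = (1.630)² × 0.760 = 2.019 W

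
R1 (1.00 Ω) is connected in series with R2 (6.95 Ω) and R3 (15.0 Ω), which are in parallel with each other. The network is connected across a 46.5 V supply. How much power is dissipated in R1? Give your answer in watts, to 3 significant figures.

65.4 W

Collapse R2‖R3 to a single equivalent, reducing the network to two series elements.
R_p = (6.95×15.0)/(6.95+15.0) = 4.749 Ω
R_total = 1.00 + 4.749 = 5.749 Ω
I = V / R_total = 46.5 / 5.749 = 8.088 A
The full supply current passes through R1: P = I²R.
P_R1 = (8.088)² × 1.00 = 65.41 W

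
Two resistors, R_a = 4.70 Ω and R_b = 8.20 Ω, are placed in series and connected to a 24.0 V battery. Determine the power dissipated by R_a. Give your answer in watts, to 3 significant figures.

Series elements share the same current, so find I first, then use P = I²R.
R_total = 4.70 + 8.20 = 12.90 Ω
I = V / R_total = 24.0 / 12.90 = 1.860 A
P_R_a = I² × R_a = (1.860)² × 4.70 = 16.27 W

16.3 W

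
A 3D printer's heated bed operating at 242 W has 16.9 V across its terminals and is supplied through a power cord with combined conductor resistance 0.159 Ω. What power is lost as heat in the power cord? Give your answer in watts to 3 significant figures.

32.6 W

The power cord and load are in series, so the same current flows in both; the loss is I²R_line.
I = P / V = 242 / 16.9 = 14.32 A through the power cord.
P_line = I² R_line = (14.32)² × 0.159 = 32.60 W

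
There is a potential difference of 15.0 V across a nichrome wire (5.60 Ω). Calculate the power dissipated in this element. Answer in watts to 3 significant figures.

We know the drop across the element and its resistance — P = V²/R, one step.
P = (15.0 V)² / 5.60 Ω = 40.18 W

40.2 W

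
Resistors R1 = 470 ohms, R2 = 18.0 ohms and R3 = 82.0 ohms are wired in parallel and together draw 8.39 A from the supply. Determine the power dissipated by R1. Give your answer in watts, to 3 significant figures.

30.7 W

The branches share the same voltage, but only the total current is given — find V from the equivalent resistance first.
1/R_eq = 1/470 + 1/18.0 + 1/82.0 ⇒ R_eq = 14.31 Ω
V = I_total × R_eq = 8.390 × 14.31 = 120.1 V
P_R1 = V² / R1 = (120.1)² / 470 = 30.67 W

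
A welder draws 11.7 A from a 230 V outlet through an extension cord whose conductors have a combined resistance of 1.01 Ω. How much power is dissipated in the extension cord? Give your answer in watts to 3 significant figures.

Only the current and the line resistance are needed for the I²R loss.
The extension cord carries the full 11.7 A.
P_line = I² R_line = (11.70)² × 1.01 = 138.3 W

138 W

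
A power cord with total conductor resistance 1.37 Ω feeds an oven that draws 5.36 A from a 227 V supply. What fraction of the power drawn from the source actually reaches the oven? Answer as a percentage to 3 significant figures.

The power cord carries the full 5.36 A.
P_line = I² R_line = (5.360)² × 1.37 = 39.36 W
P_source = V I = 227 × 5.360 = 1217 W; P_load = 1177 W
η = P_load / P_source = 1177 / 1217 = 0.9677

96.8 %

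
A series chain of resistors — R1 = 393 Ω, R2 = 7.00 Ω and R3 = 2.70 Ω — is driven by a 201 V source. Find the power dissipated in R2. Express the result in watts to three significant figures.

The current is common to all series resistors; compute it, then apply P = I²R for the target.
R_total = 393 + 7.00 + 2.70 = 402.7 Ω
I = V / R_total = 201 / 402.7 = 0.4991 A
P_R2 = I² × R2 = (0.4991)² × 7.00 = 1.744 W

1.74 W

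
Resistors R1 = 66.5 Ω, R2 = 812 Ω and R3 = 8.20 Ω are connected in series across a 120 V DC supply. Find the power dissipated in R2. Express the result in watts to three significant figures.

14.9 W

The current is common to all series resistors; compute it, then apply P = I²R for the target.
R_total = 66.5 + 812 + 8.20 = 886.7 Ω
I = V / R_total = 120 / 886.7 = 0.1353 A
P_R2 = I² × R2 = (0.1353)² × 812 = 14.87 W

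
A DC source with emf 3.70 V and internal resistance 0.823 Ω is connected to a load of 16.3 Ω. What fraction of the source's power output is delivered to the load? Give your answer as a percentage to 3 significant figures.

Efficiency is P_load / P_total. With a series r and R sharing the same I, P = I²R for each, so η = R/(R+r).
η = R / (R + r) = 16.3 / (16.3 + 0.823) = 0.9519

95.2 %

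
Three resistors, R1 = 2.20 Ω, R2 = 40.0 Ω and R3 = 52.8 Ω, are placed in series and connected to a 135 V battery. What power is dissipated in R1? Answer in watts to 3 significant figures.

4.44 W

Series elements share the same current, so find I first, then use P = I²R.
R_total = 2.20 + 40.0 + 52.8 = 95.00 Ω
I = V / R_total = 135 / 95.00 = 1.421 A
P_R1 = I² × R1 = (1.421)² × 2.20 = 4.443 W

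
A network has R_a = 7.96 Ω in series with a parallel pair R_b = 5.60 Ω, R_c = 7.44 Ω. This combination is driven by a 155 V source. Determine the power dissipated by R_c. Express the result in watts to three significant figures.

265 W

Replace R_b and R_c with their parallel equivalent so the circuit becomes R_a in series with R_p.
R_p = (5.60×7.44)/(5.60+7.44) = 3.195 Ω
R_total = 7.96 + 3.195 = 11.16 Ω
I = V / R_total = 155 / 11.16 = 13.89 A
Voltage across the parallel pair: V_p = I × R_p = 13.89 × 3.195 = 44.40 V
R_c is across V_p, so use P = V²/R for that branch.
P_R_c = (44.40)² / 7.44 = 264.9 W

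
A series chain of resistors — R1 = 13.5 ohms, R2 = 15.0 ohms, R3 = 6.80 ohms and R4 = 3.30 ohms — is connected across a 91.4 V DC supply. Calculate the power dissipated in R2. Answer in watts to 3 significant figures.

The current is common to all series resistors; compute it, then apply P = I²R for the target.
R_total = 13.5 + 15.0 + 6.80 + 3.30 = 38.60 Ω
I = V / R_total = 91.4 / 38.60 = 2.368 A
P_R2 = I² × R2 = (2.368)² × 15.0 = 84.10 W

84.1 W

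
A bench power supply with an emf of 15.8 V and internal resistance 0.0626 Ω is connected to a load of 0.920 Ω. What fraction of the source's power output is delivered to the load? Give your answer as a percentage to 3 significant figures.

93.6 %

Efficiency is P_load / P_total. With a series r and R sharing the same I, P = I²R for each, so η = R/(R+r).
η = R / (R + r) = 0.920 / (0.920 + 0.0626) = 0.9363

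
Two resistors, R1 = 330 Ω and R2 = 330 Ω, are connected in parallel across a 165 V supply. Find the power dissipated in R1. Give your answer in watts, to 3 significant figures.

82.5 W

R1 sits directly across the source, so P = V²/R with V = 165 V.
P_R1 = V² / R1 = (165)² / 330 Ω = 82.50 W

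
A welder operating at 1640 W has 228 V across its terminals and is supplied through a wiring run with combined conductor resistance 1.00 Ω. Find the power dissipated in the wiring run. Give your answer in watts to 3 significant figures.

51.7 W

The wiring run and load are in series, so the same current flows in both; the loss is I²R_line.
I = P / V = 1640 / 228 = 7.193 A through the wiring run.
P_line = I² R_line = (7.193)² × 1.00 = 51.74 W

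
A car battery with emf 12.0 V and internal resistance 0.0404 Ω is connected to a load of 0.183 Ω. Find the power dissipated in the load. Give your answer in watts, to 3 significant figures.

528 W

Find the circuit current first, then P = I²R for the load (series elements share I).
I = ε / (r + R) = 12.0 / (0.0404 + 0.183) = 53.72 A
P_load = I² R = (53.72)² × 0.183 = 528.0 W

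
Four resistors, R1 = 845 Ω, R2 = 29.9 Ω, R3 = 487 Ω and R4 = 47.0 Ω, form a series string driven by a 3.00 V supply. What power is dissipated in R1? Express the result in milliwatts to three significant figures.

Every series element carries the same I. Get I from the total resistance, then P = I² × R1.
R_total = 845 + 29.9 + 487 + 47.0 = 1409 Ω
I = V / R_total = 3.00 / 1409 = 0.002129 A
P_R1 = I² × R1 = (0.002129)² × 845 = 0.003831 W

3.83 mW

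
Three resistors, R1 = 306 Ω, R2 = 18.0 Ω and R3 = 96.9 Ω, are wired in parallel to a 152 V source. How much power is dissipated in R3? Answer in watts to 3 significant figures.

238 W

Every branch has 152 V across it, so for R3 the power is simply V²/R.
P_R3 = V² / R3 = (152)² / 96.9 Ω = 238.4 W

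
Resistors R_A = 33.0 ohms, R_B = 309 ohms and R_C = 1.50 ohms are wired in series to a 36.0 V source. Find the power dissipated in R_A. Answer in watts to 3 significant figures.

0.362 W

The current is common to all series resistors; compute it, then apply P = I²R for the target.
R_total = 33.0 + 309 + 1.50 = 343.5 Ω
I = V / R_total = 36.0 / 343.5 = 0.1048 A
P_R_A = I² × R_A = (0.1048)² × 33.0 = 0.3625 W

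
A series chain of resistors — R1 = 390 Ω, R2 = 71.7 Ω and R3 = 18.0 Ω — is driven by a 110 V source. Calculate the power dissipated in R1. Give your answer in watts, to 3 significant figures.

In a series string the same current flows through every resistor — find that current, then P = I²R for the one we want.
R_total = 390 + 71.7 + 18.0 = 479.7 Ω
I = V / R_total = 110 / 479.7 = 0.2293 A
P_R1 = I² × R1 = (0.2293)² × 390 = 20.51 W

20.5 W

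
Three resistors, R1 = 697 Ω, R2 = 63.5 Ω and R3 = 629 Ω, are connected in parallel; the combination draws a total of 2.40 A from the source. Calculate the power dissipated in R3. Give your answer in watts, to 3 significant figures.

Only the total current is stated, so first find the parallel equivalent to get the voltage across the combination.
1/R_eq = 1/697 + 1/63.5 + 1/629 ⇒ R_eq = 53.27 Ω
V = I_total × R_eq = 2.400 × 53.27 = 127.8 V
P_R3 = V² / R3 = (127.8)² / 629 = 25.99 W

26.0 W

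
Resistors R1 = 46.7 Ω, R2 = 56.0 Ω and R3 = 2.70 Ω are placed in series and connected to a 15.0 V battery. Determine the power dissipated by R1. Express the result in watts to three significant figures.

0.946 W

Every series element carries the same I. Get I from the total resistance, then P = I² × R1.
R_total = 46.7 + 56.0 + 2.70 = 105.4 Ω
I = V / R_total = 15.0 / 105.4 = 0.1423 A
P_R1 = I² × R1 = (0.1423)² × 46.7 = 0.9458 W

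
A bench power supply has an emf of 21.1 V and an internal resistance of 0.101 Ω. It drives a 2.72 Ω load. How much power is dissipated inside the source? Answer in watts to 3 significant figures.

5.65 W

The internal resistance carries the same current as the load; P_int = I²r.
I = ε / (r + R) = 21.1 / (0.101 + 2.72) = 7.480 A
P_int = I² r = (7.480)² × 0.101 = 5.650 W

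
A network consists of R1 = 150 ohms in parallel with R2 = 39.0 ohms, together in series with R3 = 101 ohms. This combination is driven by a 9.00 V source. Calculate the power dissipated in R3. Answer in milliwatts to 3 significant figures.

470 mW

Reduce the parallel combination to a single R_p; the circuit then becomes R_p in series with the remaining resistor.
R_p = (150×39.0)/(150+39.0) = 30.95 Ω
R_total = R_p + 101 = 30.95 + 101 = 132.0 Ω
I = V / R_total = 9.00 / 132.0 = 0.06821 A
R3 is the series element, so its power is I²R.
P_R3 = (0.06821)² × 101 = 0.4699 W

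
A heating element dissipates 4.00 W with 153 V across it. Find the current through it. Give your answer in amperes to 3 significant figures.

0.0261 A

From P = V I = I²R = V²/R, with the two given quantities we get I = P / V.
I = 4.00 / 153 = 0.02614 A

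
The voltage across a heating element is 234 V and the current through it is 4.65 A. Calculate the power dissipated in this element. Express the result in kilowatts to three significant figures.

Both the voltage across and the current through the element are known, so P = V I applies directly.
P = 234 V × 4.650 A = 1088 W

1.09 kW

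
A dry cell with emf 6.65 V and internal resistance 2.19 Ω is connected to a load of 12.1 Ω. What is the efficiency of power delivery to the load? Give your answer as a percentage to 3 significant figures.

84.7 %

Efficiency is P_load / P_total. With a series r and R sharing the same I, P = I²R for each, so η = R/(R+r).
η = R / (R + r) = 12.1 / (12.1 + 2.19) = 0.8467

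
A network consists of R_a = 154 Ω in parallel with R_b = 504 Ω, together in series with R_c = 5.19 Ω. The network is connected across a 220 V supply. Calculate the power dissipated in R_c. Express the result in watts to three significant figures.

16.6 W

Collapse the R_a‖R_b pair into one equivalent R_p; then R_p and R_c form a series string.
R_p = (154×504)/(154+504) = 118.0 Ω
R_total = R_p + 5.19 = 118.0 + 5.19 = 123.1 Ω
I = V / R_total = 220 / 123.1 = 1.786 A
All the supply current flows through R_c; use P = I²R_c.
P_R_c = (1.786)² × 5.19 = 16.56 W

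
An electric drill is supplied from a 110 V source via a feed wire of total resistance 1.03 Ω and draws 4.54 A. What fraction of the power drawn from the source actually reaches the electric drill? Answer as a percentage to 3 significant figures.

The feed wire carries the full 4.54 A.
P_line = I² R_line = (4.540)² × 1.03 = 21.23 W
P_source = V I = 110 × 4.540 = 499.4 W; P_load = 478.2 W
η = P_load / P_source = 478.2 / 499.4 = 0.9575

95.7 %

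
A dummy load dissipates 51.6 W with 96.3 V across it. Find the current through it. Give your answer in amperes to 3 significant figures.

0.536 A

The two known quantities fix the third via I = P / V.
I = 51.6 / 96.3 = 0.5358 A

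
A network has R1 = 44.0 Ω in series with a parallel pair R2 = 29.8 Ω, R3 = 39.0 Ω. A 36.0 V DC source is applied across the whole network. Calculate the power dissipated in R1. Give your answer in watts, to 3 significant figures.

Replace R2 and R3 with their parallel equivalent so the circuit becomes R1 in series with R_p.
R_p = (29.8×39.0)/(29.8+39.0) = 16.89 Ω
R_total = 44.0 + 16.89 = 60.89 Ω
I = V / R_total = 36.0 / 60.89 = 0.5912 A
R1 is in the main series path, so its power is I²R1.
P_R1 = (0.5912)² × 44.0 = 15.38 W

15.4 W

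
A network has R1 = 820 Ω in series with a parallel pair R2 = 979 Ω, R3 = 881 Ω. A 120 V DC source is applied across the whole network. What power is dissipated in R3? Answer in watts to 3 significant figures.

2.13 W

Collapse R2‖R3 to a single equivalent, reducing the network to two series elements.
R_p = (979×881)/(979+881) = 463.7 Ω
R_total = 820 + 463.7 = 1284 Ω
I = V / R_total = 120 / 1284 = 0.09348 A
Voltage across the parallel pair: V_p = I × R_p = 0.09348 × 463.7 = 43.35 V
R3 sees V_p directly, so P = V_p² / R3.
P_R3 = (43.35)² / 881 = 2.133 W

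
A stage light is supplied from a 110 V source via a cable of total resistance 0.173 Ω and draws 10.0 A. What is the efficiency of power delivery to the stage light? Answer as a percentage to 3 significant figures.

The cable carries the full 10.0 A.
P_line = I² R_line = (10.00)² × 0.173 = 17.30 W
P_source = V I = 110 × 10.00 = 1100 W; P_load = 1083 W
η = P_load / P_source = 1083 / 1100 = 0.9843

98.4 %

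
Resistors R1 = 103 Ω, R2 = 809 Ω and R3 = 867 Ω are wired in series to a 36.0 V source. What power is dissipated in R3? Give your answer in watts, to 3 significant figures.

0.355 W

Series elements share the same current, so find I first, then use P = I²R.
R_total = 103 + 809 + 867 = 1779 Ω
I = V / R_total = 36.0 / 1779 = 0.02024 A
P_R3 = I² × R3 = (0.02024)² × 867 = 0.3550 W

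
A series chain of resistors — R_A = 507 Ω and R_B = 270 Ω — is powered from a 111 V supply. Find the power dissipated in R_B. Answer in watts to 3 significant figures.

5.51 W

In a series string the same current flows through every resistor — find that current, then P = I²R for the one we want.
R_total = 507 + 270 = 777.0 Ω
I = V / R_total = 111 / 777.0 = 0.1429 A
P_R_B = I² × R_B = (0.1429)² × 270 = 5.510 W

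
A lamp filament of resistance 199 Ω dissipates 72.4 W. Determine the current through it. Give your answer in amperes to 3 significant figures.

The two known quantities fix the third via I = √(P / R).
I = √(72.4 / 199) = 0.6032 A

0.603 A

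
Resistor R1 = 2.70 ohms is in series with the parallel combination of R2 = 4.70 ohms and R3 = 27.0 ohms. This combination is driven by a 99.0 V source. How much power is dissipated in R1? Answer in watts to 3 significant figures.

First combine the parallel branches into one equivalent R_p, then R1 + R_p is a series pair.
R_p = (4.70×27.0)/(4.70+27.0) = 4.003 Ω
R_total = 2.70 + 4.003 = 6.703 Ω
I = V / R_total = 99.0 / 6.703 = 14.77 A
R1 is in the main series path, so its power is I²R1.
P_R1 = (14.77)² × 2.70 = 588.9 W

589 W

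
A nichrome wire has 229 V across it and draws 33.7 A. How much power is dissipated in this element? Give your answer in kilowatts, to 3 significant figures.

V and I are known directly — P = V I, no intermediate step needed.
P = 229 V × 33.70 A = 7717 W

7.72 kW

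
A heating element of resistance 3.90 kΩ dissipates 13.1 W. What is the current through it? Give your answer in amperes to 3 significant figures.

0.0580 A

From P = V I = I²R = V²/R, with the two given quantities we get I = √(P / R).
I = √(13.1 / 3900) = 0.05796 A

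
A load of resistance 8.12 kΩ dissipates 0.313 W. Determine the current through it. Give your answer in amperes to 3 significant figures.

0.00621 A

From P = V I = I²R = V²/R, with the two given quantities we get I = √(P / R).
I = √(0.313 / 8120) = 0.006209 A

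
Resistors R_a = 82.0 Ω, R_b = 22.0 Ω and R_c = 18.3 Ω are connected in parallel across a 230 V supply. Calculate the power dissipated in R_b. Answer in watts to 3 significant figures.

2400 W

R_b sits directly across the source, so P = V²/R with V = 230 V.
P_R_b = V² / R_b = (230)² / 22.0 Ω = 2405 W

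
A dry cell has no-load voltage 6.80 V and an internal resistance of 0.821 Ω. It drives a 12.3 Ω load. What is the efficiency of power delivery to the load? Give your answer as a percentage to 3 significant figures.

Efficiency is P_load / P_total. With a series r and R sharing the same I, P = I²R for each, so η = R/(R+r).
η = R / (R + r) = 12.3 / (12.3 + 0.821) = 0.9374

93.7 %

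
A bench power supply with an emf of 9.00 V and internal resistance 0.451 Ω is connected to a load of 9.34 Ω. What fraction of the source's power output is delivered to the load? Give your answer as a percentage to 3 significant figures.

η = P_load/(P_load+P_int) = I²R/(I²R+I²r) = R/(R+r) — the I² cancels for series elements.
η = R / (R + r) = 9.34 / (9.34 + 0.451) = 0.9539

95.4 %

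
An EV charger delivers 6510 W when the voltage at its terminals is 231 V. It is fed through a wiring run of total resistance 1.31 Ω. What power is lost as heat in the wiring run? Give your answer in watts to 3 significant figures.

1040 W

The wiring run is a series resistance carrying the load current; its dissipation is I²R_line.
I = P / V = 6510 / 231 = 28.18 A through the wiring run.
P_line = I² R_line = (28.18)² × 1.31 = 1040 W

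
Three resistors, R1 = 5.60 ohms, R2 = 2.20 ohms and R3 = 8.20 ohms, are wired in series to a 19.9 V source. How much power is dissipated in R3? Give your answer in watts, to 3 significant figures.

Every series element carries the same I. Get I from the total resistance, then P = I² × R3.
R_total = 5.60 + 2.20 + 8.20 = 16.00 Ω
I = V / R_total = 19.9 / 16.00 = 1.244 A
P_R3 = I² × R3 = (1.244)² × 8.20 = 12.68 W

12.7 W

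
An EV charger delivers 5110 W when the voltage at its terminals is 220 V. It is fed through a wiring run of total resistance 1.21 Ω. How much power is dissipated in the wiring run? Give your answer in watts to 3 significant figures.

653 W

The wiring run and load are in series, so the same current flows in both; the loss is I²R_line.
I = P / V = 5110 / 220 = 23.23 A through the wiring run.
P_line = I² R_line = (23.23)² × 1.21 = 652.8 W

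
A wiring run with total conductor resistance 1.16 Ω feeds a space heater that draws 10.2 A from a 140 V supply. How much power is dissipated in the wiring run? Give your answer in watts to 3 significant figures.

The wiring run is a series resistance carrying the load current; its dissipation is I²R_line.
The wiring run carries the full 10.2 A.
P_line = I² R_line = (10.20)² × 1.16 = 120.7 W

121 W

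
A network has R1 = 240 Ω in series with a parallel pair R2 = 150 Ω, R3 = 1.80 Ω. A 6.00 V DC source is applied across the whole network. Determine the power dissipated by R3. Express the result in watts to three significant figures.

Collapse R2‖R3 to a single equivalent, reducing the network to two series elements.
R_p = (150×1.80)/(150+1.80) = 1.779 Ω
R_total = 240 + 1.779 = 241.8 Ω
I = V / R_total = 6.00 / 241.8 = 0.02482 A
Voltage across the parallel pair: V_p = I × R_p = 0.02482 × 1.779 = 0.04414 V
R3 sees V_p directly, so P = V_p² / R3.
P_R3 = (0.04414)² / 1.80 = 0.001082 W

0.00108 W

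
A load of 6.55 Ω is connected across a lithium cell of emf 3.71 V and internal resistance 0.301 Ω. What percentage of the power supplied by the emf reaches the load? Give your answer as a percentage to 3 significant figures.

95.6 %

Both r and R carry the same current, so the power split is just the resistance split: η = R/(R+r).
η = R / (R + r) = 6.55 / (6.55 + 0.301) = 0.9561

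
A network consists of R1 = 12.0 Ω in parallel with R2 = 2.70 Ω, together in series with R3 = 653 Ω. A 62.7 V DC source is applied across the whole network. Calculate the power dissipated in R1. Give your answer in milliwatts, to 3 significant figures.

Reduce the parallel combination to a single R_p; the circuit then becomes R_p in series with the remaining resistor.
R_p = (12.0×2.70)/(12.0+2.70) = 2.204 Ω
R_total = R_p + 653 = 2.204 + 653 = 655.2 Ω
I = V / R_total = 62.7 / 655.2 = 0.09570 A
Voltage across the parallel pair: V_p = I × R_p = 0.09570 × 2.204 = 0.2109 V
Use P = V²/R for R1 with V = V_p.
P_R1 = (0.2109)² / 12.0 = 0.003707 W

3.71 mW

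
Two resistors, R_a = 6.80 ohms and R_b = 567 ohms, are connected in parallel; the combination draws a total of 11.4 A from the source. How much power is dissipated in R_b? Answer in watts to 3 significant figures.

We need the common branch voltage; get it from I_total × R_eq, then P = V²/R for the branch.
1/R_eq = 1/6.80 + 1/567 ⇒ R_eq = 6.719 Ω
V = I_total × R_eq = 11.40 × 6.719 = 76.60 V
P_R_b = V² / R_b = (76.60)² / 567 = 10.35 W

10.3 W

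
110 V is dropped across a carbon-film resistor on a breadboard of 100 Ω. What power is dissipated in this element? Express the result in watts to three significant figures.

121 W

Voltage and resistance are given, so P = V²/R is the one-step route.
P = (110 V)² / 100 Ω = 121.0 W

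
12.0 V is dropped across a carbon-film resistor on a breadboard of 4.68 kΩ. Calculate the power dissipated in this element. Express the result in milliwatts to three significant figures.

30.8 mW

V and R are stated; P = V²/R avoids computing the current.
P = (12.0 V)² / 4680 Ω = 0.03077 W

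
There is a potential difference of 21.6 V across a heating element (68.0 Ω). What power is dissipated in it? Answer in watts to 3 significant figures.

We know the drop across the element and its resistance — P = V²/R, one step.
P = (21.6 V)² / 68.0 Ω = 6.861 W

6.86 W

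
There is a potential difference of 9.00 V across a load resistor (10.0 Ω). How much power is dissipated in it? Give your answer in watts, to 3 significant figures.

8.10 W

We know the drop across the element and its resistance — P = V²/R, one step.
P = (9.00 V)² / 10.0 Ω = 8.100 W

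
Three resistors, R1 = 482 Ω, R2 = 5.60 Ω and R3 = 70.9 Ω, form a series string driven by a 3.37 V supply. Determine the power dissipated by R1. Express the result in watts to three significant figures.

Since the resistors are in series they all carry the loop current I = V/R_total; the power in any one is I²R.
R_total = 482 + 5.60 + 70.9 = 558.5 Ω
I = V / R_total = 3.37 / 558.5 = 0.006034 A
P_R1 = I² × R1 = (0.006034)² × 482 = 0.01755 W

0.0175 W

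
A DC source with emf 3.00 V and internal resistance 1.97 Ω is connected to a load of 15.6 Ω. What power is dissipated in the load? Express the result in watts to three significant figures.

The internal resistance and the load are in series, so the same I flows through both; get I from ε/(r+R), then I²R for the load.
I = ε / (r + R) = 3.00 / (1.97 + 15.6) = 0.1707 A
P_load = I² R = (0.1707)² × 15.6 = 0.4548 W

0.455 W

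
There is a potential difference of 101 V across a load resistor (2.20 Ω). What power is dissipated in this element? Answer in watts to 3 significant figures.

Voltage and resistance are given, so P = V²/R is the one-step route.
P = (101 V)² / 2.20 Ω = 4637 W

4640 W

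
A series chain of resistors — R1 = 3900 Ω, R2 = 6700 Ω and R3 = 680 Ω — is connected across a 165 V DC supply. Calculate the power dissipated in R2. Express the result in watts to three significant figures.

1.43 W

In a series string the same current flows through every resistor — find that current, then P = I²R for the one we want.
R_total = 3900 + 6700 + 680 = 11280 Ω
I = V / R_total = 165 / 11280 = 0.01463 A
P_R2 = I² × R2 = (0.01463)² × 6700 = 1.434 W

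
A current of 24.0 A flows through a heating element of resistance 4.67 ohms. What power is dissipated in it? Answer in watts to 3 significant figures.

Knowing I and R, the power is just I²R — no need to find V first.
P = (24.00 A)² × 4.67 Ω = 2690 W

2690 W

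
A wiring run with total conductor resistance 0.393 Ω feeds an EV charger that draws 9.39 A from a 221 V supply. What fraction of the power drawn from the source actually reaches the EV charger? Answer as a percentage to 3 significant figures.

The wiring run carries the full 9.39 A.
P_line = I² R_line = (9.390)² × 0.393 = 34.65 W
P_source = V I = 221 × 9.390 = 2075 W; P_load = 2041 W
η = P_load / P_source = 2041 / 2075 = 0.9833

98.3 %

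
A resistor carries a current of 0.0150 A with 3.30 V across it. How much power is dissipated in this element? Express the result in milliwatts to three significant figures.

With V and I both given, power follows immediately from P = V I.
P = 3.30 V × 0.01500 A = 0.04950 W

49.5 mW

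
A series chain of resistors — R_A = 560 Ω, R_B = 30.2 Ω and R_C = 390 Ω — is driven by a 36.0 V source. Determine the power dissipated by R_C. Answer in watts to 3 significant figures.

0.526 W

The current is common to all series resistors; compute it, then apply P = I²R for the target.
R_total = 560 + 30.2 + 390 = 980.2 Ω
I = V / R_total = 36.0 / 980.2 = 0.03673 A
P_R_C = I² × R_C = (0.03673)² × 390 = 0.5261 W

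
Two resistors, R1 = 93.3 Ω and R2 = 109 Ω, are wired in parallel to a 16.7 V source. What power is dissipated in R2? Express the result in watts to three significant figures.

2.56 W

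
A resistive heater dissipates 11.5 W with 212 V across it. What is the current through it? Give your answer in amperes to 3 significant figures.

0.0542 A

Inverting the appropriate power form: I = P / V.
I = 11.5 / 212 = 0.05425 A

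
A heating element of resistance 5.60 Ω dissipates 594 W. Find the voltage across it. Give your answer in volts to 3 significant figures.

Rearranging the power relation for the two known quantities gives V = √(P R).
V = √(594 × 5.60) = 57.67 V

57.7 V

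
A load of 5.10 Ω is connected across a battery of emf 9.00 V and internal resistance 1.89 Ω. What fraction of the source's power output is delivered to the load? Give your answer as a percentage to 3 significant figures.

73.0 %

η = P_load/(P_load+P_int) = I²R/(I²R+I²r) = R/(R+r) — the I² cancels for series elements.
η = R / (R + r) = 5.10 / (5.10 + 1.89) = 0.7296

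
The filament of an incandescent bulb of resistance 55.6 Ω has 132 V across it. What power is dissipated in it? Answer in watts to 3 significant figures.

313 W

V and R are stated; P = V²/R avoids computing the current.
P = (132 V)² / 55.6 Ω = 313.4 W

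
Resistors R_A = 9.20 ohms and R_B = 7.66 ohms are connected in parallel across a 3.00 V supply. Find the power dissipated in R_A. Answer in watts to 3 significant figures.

0.978 W

Parallel branches share the same voltage; P = V²/R gives the branch power in one step.
P_R_A = V² / R_A = (3.00)² / 9.20 Ω = 0.9783 W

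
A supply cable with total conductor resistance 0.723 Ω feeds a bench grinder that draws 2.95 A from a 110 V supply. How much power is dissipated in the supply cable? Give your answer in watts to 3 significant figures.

6.29 W

The supply cable is a series resistance carrying the load current; its dissipation is I²R_line.
The supply cable carries the full 2.95 A.
P_line = I² R_line = (2.950)² × 0.723 = 6.292 W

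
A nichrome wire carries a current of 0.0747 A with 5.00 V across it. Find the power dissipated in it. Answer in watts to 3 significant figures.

0.373 W

Both the voltage across and the current through the element are known, so P = V I applies directly.
P = 5.00 V × 0.07470 A = 0.3735 W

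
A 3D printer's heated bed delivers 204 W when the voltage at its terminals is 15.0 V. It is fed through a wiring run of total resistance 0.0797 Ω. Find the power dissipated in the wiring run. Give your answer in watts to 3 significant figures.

14.7 W

Only the current and the line resistance are needed for the I²R loss.
I = P / V = 204 / 15.0 = 13.60 A through the wiring run.
P_line = I² R_line = (13.60)² × 0.0797 = 14.74 W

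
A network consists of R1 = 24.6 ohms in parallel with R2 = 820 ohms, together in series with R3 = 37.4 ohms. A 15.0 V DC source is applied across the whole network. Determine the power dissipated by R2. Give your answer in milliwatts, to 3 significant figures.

41.7 mW

Collapse the R1‖R2 pair into one equivalent R_p; then R_p and R3 form a series string.
R_p = (24.6×820)/(24.6+820) = 23.88 Ω
R_total = R_p + 37.4 = 23.88 + 37.4 = 61.28 Ω
I = V / R_total = 15.0 / 61.28 = 0.2448 A
Voltage across the parallel pair: V_p = I × R_p = 0.2448 × 23.88 = 5.846 V
R2 has V_p across it, so P = V_p²/R2.
P_R2 = (5.846)² / 820 = 0.04168 W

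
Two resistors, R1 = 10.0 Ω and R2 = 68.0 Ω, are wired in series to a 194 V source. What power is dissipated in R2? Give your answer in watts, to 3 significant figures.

Every series element carries the same I. Get I from the total resistance, then P = I² × R2.
R_total = 10.0 + 68.0 = 78.00 Ω
I = V / R_total = 194 / 78.00 = 2.487 A
P_R2 = I² × R2 = (2.487)² × 68.0 = 420.7 W

421 W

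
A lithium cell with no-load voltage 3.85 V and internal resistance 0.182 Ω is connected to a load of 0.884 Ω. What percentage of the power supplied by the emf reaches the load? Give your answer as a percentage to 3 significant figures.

82.9 %

The source delivers εI, of which I²R reaches the load and I²r is lost; since I is common, η = R/(R+r).
η = R / (R + r) = 0.884 / (0.884 + 0.182) = 0.8293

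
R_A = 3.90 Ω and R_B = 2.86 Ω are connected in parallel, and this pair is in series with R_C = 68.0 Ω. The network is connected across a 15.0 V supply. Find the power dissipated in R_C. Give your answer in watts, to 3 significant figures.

Combine R_A and R_B into their parallel equivalent first, reducing the network to two series resistors.
R_p = (3.90×2.86)/(3.90+2.86) = 1.650 Ω
R_total = R_p + 68.0 = 1.650 + 68.0 = 69.65 Ω
I = V / R_total = 15.0 / 69.65 = 0.2154 A
R_C is the series element, so its power is I²R.
P_R_C = (0.2154)² × 68.0 = 3.154 W

3.15 W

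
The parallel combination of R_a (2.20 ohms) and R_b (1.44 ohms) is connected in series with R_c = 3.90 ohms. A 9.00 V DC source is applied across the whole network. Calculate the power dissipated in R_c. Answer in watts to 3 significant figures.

Collapse the R_a‖R_b pair into one equivalent R_p; then R_p and R_c form a series string.
R_p = (2.20×1.44)/(2.20+1.44) = 0.8703 Ω
R_total = R_p + 3.90 = 0.8703 + 3.90 = 4.770 Ω
I = V / R_total = 9.00 / 4.770 = 1.887 A
R_c is the series element, so its power is I²R.
P_R_c = (1.887)² × 3.90 = 13.88 W

13.9 W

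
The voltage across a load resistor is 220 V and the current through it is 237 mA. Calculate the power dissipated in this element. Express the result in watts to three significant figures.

52.1 W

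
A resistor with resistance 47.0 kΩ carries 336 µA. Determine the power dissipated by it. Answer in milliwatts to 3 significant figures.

5.31 mW

The current through and the resistance of the element are both given; use P = I²R.
P = (0.0003360 A)² × 47000 Ω = 0.005306 W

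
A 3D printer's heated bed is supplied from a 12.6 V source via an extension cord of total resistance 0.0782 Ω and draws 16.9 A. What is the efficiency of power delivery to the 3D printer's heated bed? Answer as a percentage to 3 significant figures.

89.5 %

The extension cord carries the full 16.9 A.
P_line = I² R_line = (16.90)² × 0.0782 = 22.33 W
P_source = V I = 12.6 × 16.90 = 212.9 W; P_load = 190.6 W
η = P_load / P_source = 190.6 / 212.9 = 0.8951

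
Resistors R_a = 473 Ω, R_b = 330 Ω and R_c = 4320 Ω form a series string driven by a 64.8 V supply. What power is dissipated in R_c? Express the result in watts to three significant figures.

Since the resistors are in series they all carry the loop current I = V/R_total; the power in any one is I²R.
R_total = 473 + 330 + 4320 = 5123 Ω
I = V / R_total = 64.8 / 5123 = 0.01265 A
P_R_c = I² × R_c = (0.01265)² × 4320 = 0.6912 W

0.691 W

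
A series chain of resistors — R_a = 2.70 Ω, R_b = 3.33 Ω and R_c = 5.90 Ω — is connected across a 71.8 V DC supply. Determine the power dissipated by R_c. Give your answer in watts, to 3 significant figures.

214 W

Since the resistors are in series they all carry the loop current I = V/R_total; the power in any one is I²R.
R_total = 2.70 + 3.33 + 5.90 = 11.93 Ω
I = V / R_total = 71.8 / 11.93 = 6.018 A
P_R_c = I² × R_c = (6.018)² × 5.90 = 213.7 W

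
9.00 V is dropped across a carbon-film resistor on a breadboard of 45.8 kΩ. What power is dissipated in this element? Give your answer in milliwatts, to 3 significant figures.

V and R are stated; P = V²/R avoids computing the current.
P = (9.00 V)² / 45800 Ω = 0.001769 W

1.77 mW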